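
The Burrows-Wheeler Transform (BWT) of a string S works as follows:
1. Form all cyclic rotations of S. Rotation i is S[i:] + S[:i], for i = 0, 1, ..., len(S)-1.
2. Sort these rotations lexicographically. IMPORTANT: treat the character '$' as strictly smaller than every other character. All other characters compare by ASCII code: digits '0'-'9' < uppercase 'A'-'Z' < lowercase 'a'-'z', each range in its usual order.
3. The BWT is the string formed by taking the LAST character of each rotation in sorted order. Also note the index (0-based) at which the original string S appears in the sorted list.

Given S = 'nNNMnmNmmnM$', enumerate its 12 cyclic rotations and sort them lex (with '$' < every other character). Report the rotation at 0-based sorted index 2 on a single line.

Answer: MnmNmmnM$nNN

Derivation:
All 12 rotations (rotation i = S[i:]+S[:i]):
  rot[0] = nNNMnmNmmnM$
  rot[1] = NNMnmNmmnM$n
  rot[2] = NMnmNmmnM$nN
  rot[3] = MnmNmmnM$nNN
  rot[4] = nmNmmnM$nNNM
  rot[5] = mNmmnM$nNNMn
  rot[6] = NmmnM$nNNMnm
  rot[7] = mmnM$nNNMnmN
  rot[8] = mnM$nNNMnmNm
  rot[9] = nM$nNNMnmNmm
  rot[10] = M$nNNMnmNmmn
  rot[11] = $nNNMnmNmmnM
Sorted (with $ < everything):
  sorted[0] = $nNNMnmNmmnM
  sorted[1] = M$nNNMnmNmmn
  sorted[2] = MnmNmmnM$nNN
  sorted[3] = NMnmNmmnM$nN
  sorted[4] = NNMnmNmmnM$n
  sorted[5] = NmmnM$nNNMnm
  sorted[6] = mNmmnM$nNNMn
  sorted[7] = mmnM$nNNMnmN
  sorted[8] = mnM$nNNMnmNm
  sorted[9] = nM$nNNMnmNmm
  sorted[10] = nNNMnmNmmnM$
  sorted[11] = nmNmmnM$nNNM
sorted[2] = MnmNmmnM$nNN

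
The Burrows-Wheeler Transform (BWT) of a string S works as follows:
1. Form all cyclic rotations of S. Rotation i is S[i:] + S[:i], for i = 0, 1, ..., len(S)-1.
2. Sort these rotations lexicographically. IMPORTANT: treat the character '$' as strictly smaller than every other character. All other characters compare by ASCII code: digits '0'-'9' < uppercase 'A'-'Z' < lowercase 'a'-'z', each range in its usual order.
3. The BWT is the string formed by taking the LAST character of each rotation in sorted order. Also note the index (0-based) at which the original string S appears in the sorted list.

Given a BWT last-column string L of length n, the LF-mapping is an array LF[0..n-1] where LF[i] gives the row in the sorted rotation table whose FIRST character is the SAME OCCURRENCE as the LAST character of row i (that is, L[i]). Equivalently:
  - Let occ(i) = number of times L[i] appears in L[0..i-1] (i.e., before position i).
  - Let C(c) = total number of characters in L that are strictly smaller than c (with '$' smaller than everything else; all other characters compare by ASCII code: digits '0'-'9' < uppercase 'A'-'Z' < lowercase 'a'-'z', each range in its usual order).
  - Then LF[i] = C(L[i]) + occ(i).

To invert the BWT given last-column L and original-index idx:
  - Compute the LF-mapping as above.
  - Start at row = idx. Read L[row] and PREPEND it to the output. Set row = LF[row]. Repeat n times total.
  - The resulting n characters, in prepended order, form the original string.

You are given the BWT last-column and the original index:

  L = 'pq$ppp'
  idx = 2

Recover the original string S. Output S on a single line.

LF mapping: 1 5 0 2 3 4
Walk LF starting at row 2, prepending L[row]:
  step 1: row=2, L[2]='$', prepend. Next row=LF[2]=0
  step 2: row=0, L[0]='p', prepend. Next row=LF[0]=1
  step 3: row=1, L[1]='q', prepend. Next row=LF[1]=5
  step 4: row=5, L[5]='p', prepend. Next row=LF[5]=4
  step 5: row=4, L[4]='p', prepend. Next row=LF[4]=3
  step 6: row=3, L[3]='p', prepend. Next row=LF[3]=2
Reversed output: pppqp$

Answer: pppqp$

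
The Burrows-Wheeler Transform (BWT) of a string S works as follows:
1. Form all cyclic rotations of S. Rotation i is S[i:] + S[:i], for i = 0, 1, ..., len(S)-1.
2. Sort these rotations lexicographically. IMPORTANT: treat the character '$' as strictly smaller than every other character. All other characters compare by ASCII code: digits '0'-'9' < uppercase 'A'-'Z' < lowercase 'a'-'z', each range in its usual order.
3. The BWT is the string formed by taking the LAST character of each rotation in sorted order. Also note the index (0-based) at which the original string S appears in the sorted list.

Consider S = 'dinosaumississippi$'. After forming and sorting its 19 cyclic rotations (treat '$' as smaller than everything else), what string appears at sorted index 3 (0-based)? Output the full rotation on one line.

All 19 rotations (rotation i = S[i:]+S[:i]):
  rot[0] = dinosaumississippi$
  rot[1] = inosaumississippi$d
  rot[2] = nosaumississippi$di
  rot[3] = osaumississippi$din
  rot[4] = saumississippi$dino
  rot[5] = aumississippi$dinos
  rot[6] = umississippi$dinosa
  rot[7] = mississippi$dinosau
  rot[8] = ississippi$dinosaum
  rot[9] = ssissippi$dinosaumi
  rot[10] = sissippi$dinosaumis
  rot[11] = issippi$dinosaumiss
  rot[12] = ssippi$dinosaumissi
  rot[13] = sippi$dinosaumissis
  rot[14] = ippi$dinosaumississ
  rot[15] = ppi$dinosaumississi
  rot[16] = pi$dinosaumississip
  rot[17] = i$dinosaumississipp
  rot[18] = $dinosaumississippi
Sorted (with $ < everything):
  sorted[0] = $dinosaumississippi
  sorted[1] = aumississippi$dinos
  sorted[2] = dinosaumississippi$
  sorted[3] = i$dinosaumississipp
  sorted[4] = inosaumississippi$d
  sorted[5] = ippi$dinosaumississ
  sorted[6] = issippi$dinosaumiss
  sorted[7] = ississippi$dinosaum
  sorted[8] = mississippi$dinosau
  sorted[9] = nosaumississippi$di
  sorted[10] = osaumississippi$din
  sorted[11] = pi$dinosaumississip
  sorted[12] = ppi$dinosaumississi
  sorted[13] = saumississippi$dino
  sorted[14] = sippi$dinosaumissis
  sorted[15] = sissippi$dinosaumis
  sorted[16] = ssippi$dinosaumissi
  sorted[17] = ssissippi$dinosaumi
  sorted[18] = umississippi$dinosa
sorted[3] = i$dinosaumississipp

Answer: i$dinosaumississipp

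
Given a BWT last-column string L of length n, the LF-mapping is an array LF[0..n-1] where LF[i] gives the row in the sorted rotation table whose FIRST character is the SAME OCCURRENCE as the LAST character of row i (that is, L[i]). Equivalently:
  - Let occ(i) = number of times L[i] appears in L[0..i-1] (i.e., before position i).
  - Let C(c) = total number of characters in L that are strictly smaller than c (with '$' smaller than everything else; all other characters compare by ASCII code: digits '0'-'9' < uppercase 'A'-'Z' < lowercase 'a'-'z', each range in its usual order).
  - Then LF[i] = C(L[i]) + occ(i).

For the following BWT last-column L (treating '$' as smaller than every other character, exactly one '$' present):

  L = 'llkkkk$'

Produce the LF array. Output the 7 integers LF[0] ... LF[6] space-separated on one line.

Answer: 5 6 1 2 3 4 0

Derivation:
Char counts: '$':1, 'k':4, 'l':2
C (first-col start): C('$')=0, C('k')=1, C('l')=5
L[0]='l': occ=0, LF[0]=C('l')+0=5+0=5
L[1]='l': occ=1, LF[1]=C('l')+1=5+1=6
L[2]='k': occ=0, LF[2]=C('k')+0=1+0=1
L[3]='k': occ=1, LF[3]=C('k')+1=1+1=2
L[4]='k': occ=2, LF[4]=C('k')+2=1+2=3
L[5]='k': occ=3, LF[5]=C('k')+3=1+3=4
L[6]='$': occ=0, LF[6]=C('$')+0=0+0=0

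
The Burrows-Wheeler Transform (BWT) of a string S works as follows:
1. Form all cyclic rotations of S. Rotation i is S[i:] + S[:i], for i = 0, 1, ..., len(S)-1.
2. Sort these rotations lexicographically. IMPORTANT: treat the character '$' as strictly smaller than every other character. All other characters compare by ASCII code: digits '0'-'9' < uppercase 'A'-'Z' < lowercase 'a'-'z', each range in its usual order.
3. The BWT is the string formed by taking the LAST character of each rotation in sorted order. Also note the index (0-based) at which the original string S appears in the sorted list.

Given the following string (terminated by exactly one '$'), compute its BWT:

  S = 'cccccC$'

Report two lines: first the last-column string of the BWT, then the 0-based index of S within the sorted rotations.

Answer: Cccccc$
6

Derivation:
All 7 rotations (rotation i = S[i:]+S[:i]):
  rot[0] = cccccC$
  rot[1] = ccccC$c
  rot[2] = cccC$cc
  rot[3] = ccC$ccc
  rot[4] = cC$cccc
  rot[5] = C$ccccc
  rot[6] = $cccccC
Sorted (with $ < everything):
  sorted[0] = $cccccC  (last char: 'C')
  sorted[1] = C$ccccc  (last char: 'c')
  sorted[2] = cC$cccc  (last char: 'c')
  sorted[3] = ccC$ccc  (last char: 'c')
  sorted[4] = cccC$cc  (last char: 'c')
  sorted[5] = ccccC$c  (last char: 'c')
  sorted[6] = cccccC$  (last char: '$')
Last column: Cccccc$
Original string S is at sorted index 6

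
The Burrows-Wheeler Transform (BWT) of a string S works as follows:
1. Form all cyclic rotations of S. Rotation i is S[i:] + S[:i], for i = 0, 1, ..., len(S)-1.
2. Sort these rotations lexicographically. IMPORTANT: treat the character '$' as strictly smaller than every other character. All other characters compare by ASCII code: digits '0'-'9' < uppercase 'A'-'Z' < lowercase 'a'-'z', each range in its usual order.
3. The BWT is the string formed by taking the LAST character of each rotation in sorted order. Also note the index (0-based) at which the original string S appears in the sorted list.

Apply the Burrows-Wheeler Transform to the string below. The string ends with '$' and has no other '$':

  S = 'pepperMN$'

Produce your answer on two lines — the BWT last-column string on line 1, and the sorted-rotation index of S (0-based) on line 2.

Answer: NrMpp$pee
5

Derivation:
All 9 rotations (rotation i = S[i:]+S[:i]):
  rot[0] = pepperMN$
  rot[1] = epperMN$p
  rot[2] = pperMN$pe
  rot[3] = perMN$pep
  rot[4] = erMN$pepp
  rot[5] = rMN$peppe
  rot[6] = MN$pepper
  rot[7] = N$pepperM
  rot[8] = $pepperMN
Sorted (with $ < everything):
  sorted[0] = $pepperMN  (last char: 'N')
  sorted[1] = MN$pepper  (last char: 'r')
  sorted[2] = N$pepperM  (last char: 'M')
  sorted[3] = epperMN$p  (last char: 'p')
  sorted[4] = erMN$pepp  (last char: 'p')
  sorted[5] = pepperMN$  (last char: '$')
  sorted[6] = perMN$pep  (last char: 'p')
  sorted[7] = pperMN$pe  (last char: 'e')
  sorted[8] = rMN$peppe  (last char: 'e')
Last column: NrMpp$pee
Original string S is at sorted index 5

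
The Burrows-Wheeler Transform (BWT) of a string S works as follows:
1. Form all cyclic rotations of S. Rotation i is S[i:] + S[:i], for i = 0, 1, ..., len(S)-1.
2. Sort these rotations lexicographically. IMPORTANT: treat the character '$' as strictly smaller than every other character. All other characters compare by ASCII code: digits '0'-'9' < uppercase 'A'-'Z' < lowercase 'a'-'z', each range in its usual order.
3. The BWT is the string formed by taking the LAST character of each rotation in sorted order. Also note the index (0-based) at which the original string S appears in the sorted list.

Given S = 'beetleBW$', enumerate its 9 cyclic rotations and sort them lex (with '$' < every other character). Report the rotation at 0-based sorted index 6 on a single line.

Answer: etleBW$be

Derivation:
All 9 rotations (rotation i = S[i:]+S[:i]):
  rot[0] = beetleBW$
  rot[1] = eetleBW$b
  rot[2] = etleBW$be
  rot[3] = tleBW$bee
  rot[4] = leBW$beet
  rot[5] = eBW$beetl
  rot[6] = BW$beetle
  rot[7] = W$beetleB
  rot[8] = $beetleBW
Sorted (with $ < everything):
  sorted[0] = $beetleBW
  sorted[1] = BW$beetle
  sorted[2] = W$beetleB
  sorted[3] = beetleBW$
  sorted[4] = eBW$beetl
  sorted[5] = eetleBW$b
  sorted[6] = etleBW$be
  sorted[7] = leBW$beet
  sorted[8] = tleBW$bee
sorted[6] = etleBW$be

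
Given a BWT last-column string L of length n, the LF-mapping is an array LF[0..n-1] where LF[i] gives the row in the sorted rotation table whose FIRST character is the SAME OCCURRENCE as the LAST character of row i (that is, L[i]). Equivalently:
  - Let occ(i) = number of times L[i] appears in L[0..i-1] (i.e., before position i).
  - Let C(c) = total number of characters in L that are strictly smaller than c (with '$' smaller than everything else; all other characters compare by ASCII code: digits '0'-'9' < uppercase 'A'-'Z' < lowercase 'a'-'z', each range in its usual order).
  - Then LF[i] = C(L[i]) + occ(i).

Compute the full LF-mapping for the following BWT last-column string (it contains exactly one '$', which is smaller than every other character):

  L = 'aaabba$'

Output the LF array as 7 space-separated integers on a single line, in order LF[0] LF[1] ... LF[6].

Answer: 1 2 3 5 6 4 0

Derivation:
Char counts: '$':1, 'a':4, 'b':2
C (first-col start): C('$')=0, C('a')=1, C('b')=5
L[0]='a': occ=0, LF[0]=C('a')+0=1+0=1
L[1]='a': occ=1, LF[1]=C('a')+1=1+1=2
L[2]='a': occ=2, LF[2]=C('a')+2=1+2=3
L[3]='b': occ=0, LF[3]=C('b')+0=5+0=5
L[4]='b': occ=1, LF[4]=C('b')+1=5+1=6
L[5]='a': occ=3, LF[5]=C('a')+3=1+3=4
L[6]='$': occ=0, LF[6]=C('$')+0=0+0=0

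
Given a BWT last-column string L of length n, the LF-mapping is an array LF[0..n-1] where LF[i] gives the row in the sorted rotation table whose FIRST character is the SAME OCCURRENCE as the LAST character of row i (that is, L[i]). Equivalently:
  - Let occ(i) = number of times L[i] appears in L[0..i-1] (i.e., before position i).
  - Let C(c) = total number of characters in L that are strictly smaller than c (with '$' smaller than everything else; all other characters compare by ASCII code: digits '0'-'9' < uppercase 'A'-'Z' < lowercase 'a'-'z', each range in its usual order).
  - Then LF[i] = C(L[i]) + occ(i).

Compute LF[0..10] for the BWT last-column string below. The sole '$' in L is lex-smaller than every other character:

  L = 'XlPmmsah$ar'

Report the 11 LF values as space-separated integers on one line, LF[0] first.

Char counts: '$':1, 'P':1, 'X':1, 'a':2, 'h':1, 'l':1, 'm':2, 'r':1, 's':1
C (first-col start): C('$')=0, C('P')=1, C('X')=2, C('a')=3, C('h')=5, C('l')=6, C('m')=7, C('r')=9, C('s')=10
L[0]='X': occ=0, LF[0]=C('X')+0=2+0=2
L[1]='l': occ=0, LF[1]=C('l')+0=6+0=6
L[2]='P': occ=0, LF[2]=C('P')+0=1+0=1
L[3]='m': occ=0, LF[3]=C('m')+0=7+0=7
L[4]='m': occ=1, LF[4]=C('m')+1=7+1=8
L[5]='s': occ=0, LF[5]=C('s')+0=10+0=10
L[6]='a': occ=0, LF[6]=C('a')+0=3+0=3
L[7]='h': occ=0, LF[7]=C('h')+0=5+0=5
L[8]='$': occ=0, LF[8]=C('$')+0=0+0=0
L[9]='a': occ=1, LF[9]=C('a')+1=3+1=4
L[10]='r': occ=0, LF[10]=C('r')+0=9+0=9

Answer: 2 6 1 7 8 10 3 5 0 4 9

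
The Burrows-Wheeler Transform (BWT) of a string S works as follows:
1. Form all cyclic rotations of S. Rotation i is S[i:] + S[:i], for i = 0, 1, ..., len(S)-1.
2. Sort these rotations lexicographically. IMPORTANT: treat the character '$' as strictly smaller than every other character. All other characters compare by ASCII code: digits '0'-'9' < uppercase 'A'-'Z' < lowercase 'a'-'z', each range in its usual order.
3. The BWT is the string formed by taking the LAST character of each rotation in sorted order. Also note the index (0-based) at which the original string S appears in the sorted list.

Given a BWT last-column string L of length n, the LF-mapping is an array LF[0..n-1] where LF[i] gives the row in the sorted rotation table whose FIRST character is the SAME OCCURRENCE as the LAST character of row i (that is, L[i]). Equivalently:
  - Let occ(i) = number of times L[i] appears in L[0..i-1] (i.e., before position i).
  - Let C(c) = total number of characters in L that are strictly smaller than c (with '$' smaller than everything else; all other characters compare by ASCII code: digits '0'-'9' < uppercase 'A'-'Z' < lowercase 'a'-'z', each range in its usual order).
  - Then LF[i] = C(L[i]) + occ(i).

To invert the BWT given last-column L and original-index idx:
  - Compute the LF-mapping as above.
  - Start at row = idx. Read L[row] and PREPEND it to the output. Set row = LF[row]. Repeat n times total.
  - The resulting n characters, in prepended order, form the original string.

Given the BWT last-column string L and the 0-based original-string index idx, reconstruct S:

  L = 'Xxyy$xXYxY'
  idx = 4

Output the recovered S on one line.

LF mapping: 1 5 8 9 0 6 2 3 7 4
Walk LF starting at row 4, prepending L[row]:
  step 1: row=4, L[4]='$', prepend. Next row=LF[4]=0
  step 2: row=0, L[0]='X', prepend. Next row=LF[0]=1
  step 3: row=1, L[1]='x', prepend. Next row=LF[1]=5
  step 4: row=5, L[5]='x', prepend. Next row=LF[5]=6
  step 5: row=6, L[6]='X', prepend. Next row=LF[6]=2
  step 6: row=2, L[2]='y', prepend. Next row=LF[2]=8
  step 7: row=8, L[8]='x', prepend. Next row=LF[8]=7
  step 8: row=7, L[7]='Y', prepend. Next row=LF[7]=3
  step 9: row=3, L[3]='y', prepend. Next row=LF[3]=9
  step 10: row=9, L[9]='Y', prepend. Next row=LF[9]=4
Reversed output: YyYxyXxxX$

Answer: YyYxyXxxX$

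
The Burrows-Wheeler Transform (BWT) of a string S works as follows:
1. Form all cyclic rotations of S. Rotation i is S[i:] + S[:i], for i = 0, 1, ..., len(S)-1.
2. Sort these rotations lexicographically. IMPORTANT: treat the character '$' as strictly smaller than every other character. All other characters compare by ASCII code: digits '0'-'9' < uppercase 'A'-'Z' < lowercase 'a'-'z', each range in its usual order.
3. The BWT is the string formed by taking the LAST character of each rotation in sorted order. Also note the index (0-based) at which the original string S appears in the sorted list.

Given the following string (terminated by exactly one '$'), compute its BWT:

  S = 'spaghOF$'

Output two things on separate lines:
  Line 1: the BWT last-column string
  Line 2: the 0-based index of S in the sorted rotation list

All 8 rotations (rotation i = S[i:]+S[:i]):
  rot[0] = spaghOF$
  rot[1] = paghOF$s
  rot[2] = aghOF$sp
  rot[3] = ghOF$spa
  rot[4] = hOF$spag
  rot[5] = OF$spagh
  rot[6] = F$spaghO
  rot[7] = $spaghOF
Sorted (with $ < everything):
  sorted[0] = $spaghOF  (last char: 'F')
  sorted[1] = F$spaghO  (last char: 'O')
  sorted[2] = OF$spagh  (last char: 'h')
  sorted[3] = aghOF$sp  (last char: 'p')
  sorted[4] = ghOF$spa  (last char: 'a')
  sorted[5] = hOF$spag  (last char: 'g')
  sorted[6] = paghOF$s  (last char: 's')
  sorted[7] = spaghOF$  (last char: '$')
Last column: FOhpags$
Original string S is at sorted index 7

Answer: FOhpags$
7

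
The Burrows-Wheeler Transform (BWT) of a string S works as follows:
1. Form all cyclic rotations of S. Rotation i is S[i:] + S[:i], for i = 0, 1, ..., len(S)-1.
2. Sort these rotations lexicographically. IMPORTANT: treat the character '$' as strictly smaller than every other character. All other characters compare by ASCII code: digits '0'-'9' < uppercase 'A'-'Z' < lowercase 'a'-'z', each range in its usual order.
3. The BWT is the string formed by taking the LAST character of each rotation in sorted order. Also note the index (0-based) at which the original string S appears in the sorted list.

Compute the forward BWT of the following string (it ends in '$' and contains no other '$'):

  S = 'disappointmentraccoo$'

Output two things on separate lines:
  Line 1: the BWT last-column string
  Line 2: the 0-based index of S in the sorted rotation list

Answer: orsac$modtieopcpatinn
5

Derivation:
All 21 rotations (rotation i = S[i:]+S[:i]):
  rot[0] = disappointmentraccoo$
  rot[1] = isappointmentraccoo$d
  rot[2] = sappointmentraccoo$di
  rot[3] = appointmentraccoo$dis
  rot[4] = ppointmentraccoo$disa
  rot[5] = pointmentraccoo$disap
  rot[6] = ointmentraccoo$disapp
  rot[7] = intmentraccoo$disappo
  rot[8] = ntmentraccoo$disappoi
  rot[9] = tmentraccoo$disappoin
  rot[10] = mentraccoo$disappoint
  rot[11] = entraccoo$disappointm
  rot[12] = ntraccoo$disappointme
  rot[13] = traccoo$disappointmen
  rot[14] = raccoo$disappointment
  rot[15] = accoo$disappointmentr
  rot[16] = ccoo$disappointmentra
  rot[17] = coo$disappointmentrac
  rot[18] = oo$disappointmentracc
  rot[19] = o$disappointmentracco
  rot[20] = $disappointmentraccoo
Sorted (with $ < everything):
  sorted[0] = $disappointmentraccoo  (last char: 'o')
  sorted[1] = accoo$disappointmentr  (last char: 'r')
  sorted[2] = appointmentraccoo$dis  (last char: 's')
  sorted[3] = ccoo$disappointmentra  (last char: 'a')
  sorted[4] = coo$disappointmentrac  (last char: 'c')
  sorted[5] = disappointmentraccoo$  (last char: '$')
  sorted[6] = entraccoo$disappointm  (last char: 'm')
  sorted[7] = intmentraccoo$disappo  (last char: 'o')
  sorted[8] = isappointmentraccoo$d  (last char: 'd')
  sorted[9] = mentraccoo$disappoint  (last char: 't')
  sorted[10] = ntmentraccoo$disappoi  (last char: 'i')
  sorted[11] = ntraccoo$disappointme  (last char: 'e')
  sorted[12] = o$disappointmentracco  (last char: 'o')
  sorted[13] = ointmentraccoo$disapp  (last char: 'p')
  sorted[14] = oo$disappointmentracc  (last char: 'c')
  sorted[15] = pointmentraccoo$disap  (last char: 'p')
  sorted[16] = ppointmentraccoo$disa  (last char: 'a')
  sorted[17] = raccoo$disappointment  (last char: 't')
  sorted[18] = sappointmentraccoo$di  (last char: 'i')
  sorted[19] = tmentraccoo$disappoin  (last char: 'n')
  sorted[20] = traccoo$disappointmen  (last char: 'n')
Last column: orsac$modtieopcpatinn
Original string S is at sorted index 5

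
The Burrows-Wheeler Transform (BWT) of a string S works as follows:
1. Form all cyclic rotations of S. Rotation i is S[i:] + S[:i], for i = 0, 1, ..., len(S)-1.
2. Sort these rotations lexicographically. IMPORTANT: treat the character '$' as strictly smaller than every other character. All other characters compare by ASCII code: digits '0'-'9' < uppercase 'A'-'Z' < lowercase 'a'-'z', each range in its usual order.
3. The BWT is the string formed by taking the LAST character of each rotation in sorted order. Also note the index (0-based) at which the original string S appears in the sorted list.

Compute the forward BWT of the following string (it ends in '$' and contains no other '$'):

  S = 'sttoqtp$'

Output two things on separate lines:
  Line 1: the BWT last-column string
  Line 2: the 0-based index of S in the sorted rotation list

All 8 rotations (rotation i = S[i:]+S[:i]):
  rot[0] = sttoqtp$
  rot[1] = ttoqtp$s
  rot[2] = toqtp$st
  rot[3] = oqtp$stt
  rot[4] = qtp$stto
  rot[5] = tp$sttoq
  rot[6] = p$sttoqt
  rot[7] = $sttoqtp
Sorted (with $ < everything):
  sorted[0] = $sttoqtp  (last char: 'p')
  sorted[1] = oqtp$stt  (last char: 't')
  sorted[2] = p$sttoqt  (last char: 't')
  sorted[3] = qtp$stto  (last char: 'o')
  sorted[4] = sttoqtp$  (last char: '$')
  sorted[5] = toqtp$st  (last char: 't')
  sorted[6] = tp$sttoq  (last char: 'q')
  sorted[7] = ttoqtp$s  (last char: 's')
Last column: ptto$tqs
Original string S is at sorted index 4

Answer: ptto$tqs
4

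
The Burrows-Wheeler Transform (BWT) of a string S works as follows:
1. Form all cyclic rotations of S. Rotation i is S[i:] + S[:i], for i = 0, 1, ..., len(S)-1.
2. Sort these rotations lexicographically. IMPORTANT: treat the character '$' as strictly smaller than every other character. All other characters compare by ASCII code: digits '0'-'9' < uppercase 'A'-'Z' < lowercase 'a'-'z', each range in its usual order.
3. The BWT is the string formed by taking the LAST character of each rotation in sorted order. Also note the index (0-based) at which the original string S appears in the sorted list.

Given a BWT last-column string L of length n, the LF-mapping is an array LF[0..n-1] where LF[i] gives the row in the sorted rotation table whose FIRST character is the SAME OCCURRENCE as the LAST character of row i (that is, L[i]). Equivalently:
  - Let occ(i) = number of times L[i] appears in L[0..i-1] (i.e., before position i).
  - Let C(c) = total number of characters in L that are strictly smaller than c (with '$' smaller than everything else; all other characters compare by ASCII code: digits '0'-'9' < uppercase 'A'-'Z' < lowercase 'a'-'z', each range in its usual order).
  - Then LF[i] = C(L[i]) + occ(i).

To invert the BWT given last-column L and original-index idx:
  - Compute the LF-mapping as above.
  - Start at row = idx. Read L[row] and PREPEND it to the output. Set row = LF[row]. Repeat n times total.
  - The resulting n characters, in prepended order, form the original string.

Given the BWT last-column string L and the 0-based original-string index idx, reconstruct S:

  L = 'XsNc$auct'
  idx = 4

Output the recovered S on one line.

Answer: cactusNX$

Derivation:
LF mapping: 2 6 1 4 0 3 8 5 7
Walk LF starting at row 4, prepending L[row]:
  step 1: row=4, L[4]='$', prepend. Next row=LF[4]=0
  step 2: row=0, L[0]='X', prepend. Next row=LF[0]=2
  step 3: row=2, L[2]='N', prepend. Next row=LF[2]=1
  step 4: row=1, L[1]='s', prepend. Next row=LF[1]=6
  step 5: row=6, L[6]='u', prepend. Next row=LF[6]=8
  step 6: row=8, L[8]='t', prepend. Next row=LF[8]=7
  step 7: row=7, L[7]='c', prepend. Next row=LF[7]=5
  step 8: row=5, L[5]='a', prepend. Next row=LF[5]=3
  step 9: row=3, L[3]='c', prepend. Next row=LF[3]=4
Reversed output: cactusNX$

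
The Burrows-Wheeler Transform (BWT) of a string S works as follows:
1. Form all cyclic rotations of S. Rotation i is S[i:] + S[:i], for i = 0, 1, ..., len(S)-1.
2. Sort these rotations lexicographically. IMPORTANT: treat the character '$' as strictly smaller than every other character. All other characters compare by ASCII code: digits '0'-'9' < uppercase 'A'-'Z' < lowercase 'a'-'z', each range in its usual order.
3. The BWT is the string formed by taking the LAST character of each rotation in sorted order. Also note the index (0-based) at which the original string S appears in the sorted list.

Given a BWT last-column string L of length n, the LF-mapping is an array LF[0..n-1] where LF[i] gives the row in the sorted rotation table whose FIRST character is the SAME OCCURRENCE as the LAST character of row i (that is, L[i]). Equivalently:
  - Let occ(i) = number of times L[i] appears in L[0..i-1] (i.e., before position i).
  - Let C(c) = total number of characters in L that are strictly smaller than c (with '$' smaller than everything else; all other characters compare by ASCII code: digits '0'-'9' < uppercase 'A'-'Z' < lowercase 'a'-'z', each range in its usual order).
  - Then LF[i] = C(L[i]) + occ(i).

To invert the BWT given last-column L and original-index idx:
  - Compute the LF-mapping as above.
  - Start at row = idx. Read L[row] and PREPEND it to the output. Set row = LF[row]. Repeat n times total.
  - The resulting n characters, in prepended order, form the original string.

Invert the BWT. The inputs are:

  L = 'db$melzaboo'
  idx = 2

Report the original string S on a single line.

LF mapping: 4 2 0 7 5 6 10 1 3 8 9
Walk LF starting at row 2, prepending L[row]:
  step 1: row=2, L[2]='$', prepend. Next row=LF[2]=0
  step 2: row=0, L[0]='d', prepend. Next row=LF[0]=4
  step 3: row=4, L[4]='e', prepend. Next row=LF[4]=5
  step 4: row=5, L[5]='l', prepend. Next row=LF[5]=6
  step 5: row=6, L[6]='z', prepend. Next row=LF[6]=10
  step 6: row=10, L[10]='o', prepend. Next row=LF[10]=9
  step 7: row=9, L[9]='o', prepend. Next row=LF[9]=8
  step 8: row=8, L[8]='b', prepend. Next row=LF[8]=3
  step 9: row=3, L[3]='m', prepend. Next row=LF[3]=7
  step 10: row=7, L[7]='a', prepend. Next row=LF[7]=1
  step 11: row=1, L[1]='b', prepend. Next row=LF[1]=2
Reversed output: bamboozled$

Answer: bamboozled$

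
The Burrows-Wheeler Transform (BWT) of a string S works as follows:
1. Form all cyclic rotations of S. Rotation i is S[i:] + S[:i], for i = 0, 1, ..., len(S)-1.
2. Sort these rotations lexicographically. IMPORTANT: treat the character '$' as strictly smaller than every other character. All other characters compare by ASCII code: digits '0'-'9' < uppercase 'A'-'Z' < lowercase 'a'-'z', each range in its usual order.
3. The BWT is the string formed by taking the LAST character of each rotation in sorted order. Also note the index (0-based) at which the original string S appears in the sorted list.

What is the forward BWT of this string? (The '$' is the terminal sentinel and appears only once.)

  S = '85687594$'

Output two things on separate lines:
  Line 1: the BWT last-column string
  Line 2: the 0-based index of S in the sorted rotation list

All 9 rotations (rotation i = S[i:]+S[:i]):
  rot[0] = 85687594$
  rot[1] = 5687594$8
  rot[2] = 687594$85
  rot[3] = 87594$856
  rot[4] = 7594$8568
  rot[5] = 594$85687
  rot[6] = 94$856875
  rot[7] = 4$8568759
  rot[8] = $85687594
Sorted (with $ < everything):
  sorted[0] = $85687594  (last char: '4')
  sorted[1] = 4$8568759  (last char: '9')
  sorted[2] = 5687594$8  (last char: '8')
  sorted[3] = 594$85687  (last char: '7')
  sorted[4] = 687594$85  (last char: '5')
  sorted[5] = 7594$8568  (last char: '8')
  sorted[6] = 85687594$  (last char: '$')
  sorted[7] = 87594$856  (last char: '6')
  sorted[8] = 94$856875  (last char: '5')
Last column: 498758$65
Original string S is at sorted index 6

Answer: 498758$65
6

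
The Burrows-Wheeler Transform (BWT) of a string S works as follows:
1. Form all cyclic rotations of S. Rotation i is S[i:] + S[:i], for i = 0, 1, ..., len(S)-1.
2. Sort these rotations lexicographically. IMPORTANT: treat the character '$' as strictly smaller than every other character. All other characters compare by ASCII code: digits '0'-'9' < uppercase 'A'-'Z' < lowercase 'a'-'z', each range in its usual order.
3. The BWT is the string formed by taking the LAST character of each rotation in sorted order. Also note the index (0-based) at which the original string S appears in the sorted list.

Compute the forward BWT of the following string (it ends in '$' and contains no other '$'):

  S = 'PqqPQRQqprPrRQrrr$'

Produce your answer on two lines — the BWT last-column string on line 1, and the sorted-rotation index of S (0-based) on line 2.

All 18 rotations (rotation i = S[i:]+S[:i]):
  rot[0] = PqqPQRQqprPrRQrrr$
  rot[1] = qqPQRQqprPrRQrrr$P
  rot[2] = qPQRQqprPrRQrrr$Pq
  rot[3] = PQRQqprPrRQrrr$Pqq
  rot[4] = QRQqprPrRQrrr$PqqP
  rot[5] = RQqprPrRQrrr$PqqPQ
  rot[6] = QqprPrRQrrr$PqqPQR
  rot[7] = qprPrRQrrr$PqqPQRQ
  rot[8] = prPrRQrrr$PqqPQRQq
  rot[9] = rPrRQrrr$PqqPQRQqp
  rot[10] = PrRQrrr$PqqPQRQqpr
  rot[11] = rRQrrr$PqqPQRQqprP
  rot[12] = RQrrr$PqqPQRQqprPr
  rot[13] = Qrrr$PqqPQRQqprPrR
  rot[14] = rrr$PqqPQRQqprPrRQ
  rot[15] = rr$PqqPQRQqprPrRQr
  rot[16] = r$PqqPQRQqprPrRQrr
  rot[17] = $PqqPQRQqprPrRQrrr
Sorted (with $ < everything):
  sorted[0] = $PqqPQRQqprPrRQrrr  (last char: 'r')
  sorted[1] = PQRQqprPrRQrrr$Pqq  (last char: 'q')
  sorted[2] = PqqPQRQqprPrRQrrr$  (last char: '$')
  sorted[3] = PrRQrrr$PqqPQRQqpr  (last char: 'r')
  sorted[4] = QRQqprPrRQrrr$PqqP  (last char: 'P')
  sorted[5] = QqprPrRQrrr$PqqPQR  (last char: 'R')
  sorted[6] = Qrrr$PqqPQRQqprPrR  (last char: 'R')
  sorted[7] = RQqprPrRQrrr$PqqPQ  (last char: 'Q')
  sorted[8] = RQrrr$PqqPQRQqprPr  (last char: 'r')
  sorted[9] = prPrRQrrr$PqqPQRQq  (last char: 'q')
  sorted[10] = qPQRQqprPrRQrrr$Pq  (last char: 'q')
  sorted[11] = qprPrRQrrr$PqqPQRQ  (last char: 'Q')
  sorted[12] = qqPQRQqprPrRQrrr$P  (last char: 'P')
  sorted[13] = r$PqqPQRQqprPrRQrr  (last char: 'r')
  sorted[14] = rPrRQrrr$PqqPQRQqp  (last char: 'p')
  sorted[15] = rRQrrr$PqqPQRQqprP  (last char: 'P')
  sorted[16] = rr$PqqPQRQqprPrRQr  (last char: 'r')
  sorted[17] = rrr$PqqPQRQqprPrRQ  (last char: 'Q')
Last column: rq$rPRRQrqqQPrpPrQ
Original string S is at sorted index 2

Answer: rq$rPRRQrqqQPrpPrQ
2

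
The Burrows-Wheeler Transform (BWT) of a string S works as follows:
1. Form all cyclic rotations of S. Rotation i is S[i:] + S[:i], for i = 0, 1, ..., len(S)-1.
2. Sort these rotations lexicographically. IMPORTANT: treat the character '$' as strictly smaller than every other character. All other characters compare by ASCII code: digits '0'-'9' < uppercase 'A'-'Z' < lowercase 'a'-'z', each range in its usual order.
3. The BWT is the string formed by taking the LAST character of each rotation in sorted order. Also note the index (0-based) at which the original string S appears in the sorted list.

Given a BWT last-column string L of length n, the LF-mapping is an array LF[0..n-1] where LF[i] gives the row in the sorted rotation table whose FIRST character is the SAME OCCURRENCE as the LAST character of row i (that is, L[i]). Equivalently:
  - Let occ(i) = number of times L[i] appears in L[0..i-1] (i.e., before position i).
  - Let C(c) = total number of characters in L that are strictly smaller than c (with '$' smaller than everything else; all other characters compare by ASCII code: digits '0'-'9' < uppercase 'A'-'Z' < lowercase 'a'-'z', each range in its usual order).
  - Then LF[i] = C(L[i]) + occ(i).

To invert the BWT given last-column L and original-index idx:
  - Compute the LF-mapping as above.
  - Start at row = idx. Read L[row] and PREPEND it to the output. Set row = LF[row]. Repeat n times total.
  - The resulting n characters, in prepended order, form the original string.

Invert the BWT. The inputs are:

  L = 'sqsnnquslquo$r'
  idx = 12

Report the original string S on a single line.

Answer: uqqlrusnnosqs$

Derivation:
LF mapping: 9 5 10 2 3 6 12 11 1 7 13 4 0 8
Walk LF starting at row 12, prepending L[row]:
  step 1: row=12, L[12]='$', prepend. Next row=LF[12]=0
  step 2: row=0, L[0]='s', prepend. Next row=LF[0]=9
  step 3: row=9, L[9]='q', prepend. Next row=LF[9]=7
  step 4: row=7, L[7]='s', prepend. Next row=LF[7]=11
  step 5: row=11, L[11]='o', prepend. Next row=LF[11]=4
  step 6: row=4, L[4]='n', prepend. Next row=LF[4]=3
  step 7: row=3, L[3]='n', prepend. Next row=LF[3]=2
  step 8: row=2, L[2]='s', prepend. Next row=LF[2]=10
  step 9: row=10, L[10]='u', prepend. Next row=LF[10]=13
  step 10: row=13, L[13]='r', prepend. Next row=LF[13]=8
  step 11: row=8, L[8]='l', prepend. Next row=LF[8]=1
  step 12: row=1, L[1]='q', prepend. Next row=LF[1]=5
  step 13: row=5, L[5]='q', prepend. Next row=LF[5]=6
  step 14: row=6, L[6]='u', prepend. Next row=LF[6]=12
Reversed output: uqqlrusnnosqs$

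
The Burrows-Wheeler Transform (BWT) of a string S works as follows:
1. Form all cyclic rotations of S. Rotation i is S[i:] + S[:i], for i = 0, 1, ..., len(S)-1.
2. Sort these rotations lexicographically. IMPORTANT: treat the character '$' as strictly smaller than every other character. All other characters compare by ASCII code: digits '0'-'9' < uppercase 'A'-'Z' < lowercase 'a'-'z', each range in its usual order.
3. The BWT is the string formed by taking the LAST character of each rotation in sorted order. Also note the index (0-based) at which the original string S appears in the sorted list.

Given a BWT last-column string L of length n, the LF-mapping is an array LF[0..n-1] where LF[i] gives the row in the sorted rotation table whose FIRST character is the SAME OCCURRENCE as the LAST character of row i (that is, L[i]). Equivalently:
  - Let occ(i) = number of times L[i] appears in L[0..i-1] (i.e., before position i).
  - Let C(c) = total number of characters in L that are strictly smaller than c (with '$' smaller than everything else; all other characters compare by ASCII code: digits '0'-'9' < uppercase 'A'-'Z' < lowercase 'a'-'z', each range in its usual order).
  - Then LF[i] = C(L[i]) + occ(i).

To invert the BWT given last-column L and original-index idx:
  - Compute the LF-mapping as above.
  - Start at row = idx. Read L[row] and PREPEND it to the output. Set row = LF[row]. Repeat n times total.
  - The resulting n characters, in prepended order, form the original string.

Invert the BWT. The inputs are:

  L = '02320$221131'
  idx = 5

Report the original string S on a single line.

LF mapping: 1 6 10 7 2 0 8 9 3 4 11 5
Walk LF starting at row 5, prepending L[row]:
  step 1: row=5, L[5]='$', prepend. Next row=LF[5]=0
  step 2: row=0, L[0]='0', prepend. Next row=LF[0]=1
  step 3: row=1, L[1]='2', prepend. Next row=LF[1]=6
  step 4: row=6, L[6]='2', prepend. Next row=LF[6]=8
  step 5: row=8, L[8]='1', prepend. Next row=LF[8]=3
  step 6: row=3, L[3]='2', prepend. Next row=LF[3]=7
  step 7: row=7, L[7]='2', prepend. Next row=LF[7]=9
  step 8: row=9, L[9]='1', prepend. Next row=LF[9]=4
  step 9: row=4, L[4]='0', prepend. Next row=LF[4]=2
  step 10: row=2, L[2]='3', prepend. Next row=LF[2]=10
  step 11: row=10, L[10]='3', prepend. Next row=LF[10]=11
  step 12: row=11, L[11]='1', prepend. Next row=LF[11]=5
Reversed output: 13301221220$

Answer: 13301221220$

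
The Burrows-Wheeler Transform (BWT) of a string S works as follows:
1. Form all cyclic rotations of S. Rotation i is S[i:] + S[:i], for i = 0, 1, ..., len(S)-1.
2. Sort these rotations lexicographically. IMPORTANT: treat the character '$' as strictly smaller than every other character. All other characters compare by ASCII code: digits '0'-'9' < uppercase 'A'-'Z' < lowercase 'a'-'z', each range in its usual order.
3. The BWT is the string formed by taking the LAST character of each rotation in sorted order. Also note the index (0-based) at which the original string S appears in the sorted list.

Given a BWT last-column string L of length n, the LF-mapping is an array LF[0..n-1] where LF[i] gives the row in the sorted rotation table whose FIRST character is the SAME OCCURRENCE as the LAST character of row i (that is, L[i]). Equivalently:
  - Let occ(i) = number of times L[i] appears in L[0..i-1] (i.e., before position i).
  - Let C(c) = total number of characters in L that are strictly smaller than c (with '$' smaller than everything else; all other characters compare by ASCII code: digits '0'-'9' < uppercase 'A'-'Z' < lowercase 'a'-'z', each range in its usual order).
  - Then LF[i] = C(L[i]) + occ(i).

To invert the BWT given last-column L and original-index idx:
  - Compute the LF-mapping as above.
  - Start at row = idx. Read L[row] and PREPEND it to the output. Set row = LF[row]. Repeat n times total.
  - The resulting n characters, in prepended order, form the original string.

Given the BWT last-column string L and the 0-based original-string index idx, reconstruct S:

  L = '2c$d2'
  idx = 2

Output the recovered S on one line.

Answer: 2dc2$

Derivation:
LF mapping: 1 3 0 4 2
Walk LF starting at row 2, prepending L[row]:
  step 1: row=2, L[2]='$', prepend. Next row=LF[2]=0
  step 2: row=0, L[0]='2', prepend. Next row=LF[0]=1
  step 3: row=1, L[1]='c', prepend. Next row=LF[1]=3
  step 4: row=3, L[3]='d', prepend. Next row=LF[3]=4
  step 5: row=4, L[4]='2', prepend. Next row=LF[4]=2
Reversed output: 2dc2$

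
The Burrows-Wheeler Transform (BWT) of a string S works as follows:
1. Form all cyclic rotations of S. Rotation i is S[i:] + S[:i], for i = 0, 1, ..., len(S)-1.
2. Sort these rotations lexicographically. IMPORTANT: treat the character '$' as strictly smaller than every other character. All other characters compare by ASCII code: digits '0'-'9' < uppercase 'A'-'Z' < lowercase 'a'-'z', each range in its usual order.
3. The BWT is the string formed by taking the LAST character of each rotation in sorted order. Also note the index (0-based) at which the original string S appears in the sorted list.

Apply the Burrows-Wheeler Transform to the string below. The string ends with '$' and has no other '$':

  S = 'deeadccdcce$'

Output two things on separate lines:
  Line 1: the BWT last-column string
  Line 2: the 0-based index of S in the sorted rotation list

Answer: eeddccac$ced
8

Derivation:
All 12 rotations (rotation i = S[i:]+S[:i]):
  rot[0] = deeadccdcce$
  rot[1] = eeadccdcce$d
  rot[2] = eadccdcce$de
  rot[3] = adccdcce$dee
  rot[4] = dccdcce$deea
  rot[5] = ccdcce$deead
  rot[6] = cdcce$deeadc
  rot[7] = dcce$deeadcc
  rot[8] = cce$deeadccd
  rot[9] = ce$deeadccdc
  rot[10] = e$deeadccdcc
  rot[11] = $deeadccdcce
Sorted (with $ < everything):
  sorted[0] = $deeadccdcce  (last char: 'e')
  sorted[1] = adccdcce$dee  (last char: 'e')
  sorted[2] = ccdcce$deead  (last char: 'd')
  sorted[3] = cce$deeadccd  (last char: 'd')
  sorted[4] = cdcce$deeadc  (last char: 'c')
  sorted[5] = ce$deeadccdc  (last char: 'c')
  sorted[6] = dccdcce$deea  (last char: 'a')
  sorted[7] = dcce$deeadcc  (last char: 'c')
  sorted[8] = deeadccdcce$  (last char: '$')
  sorted[9] = e$deeadccdcc  (last char: 'c')
  sorted[10] = eadccdcce$de  (last char: 'e')
  sorted[11] = eeadccdcce$d  (last char: 'd')
Last column: eeddccac$ced
Original string S is at sorted index 8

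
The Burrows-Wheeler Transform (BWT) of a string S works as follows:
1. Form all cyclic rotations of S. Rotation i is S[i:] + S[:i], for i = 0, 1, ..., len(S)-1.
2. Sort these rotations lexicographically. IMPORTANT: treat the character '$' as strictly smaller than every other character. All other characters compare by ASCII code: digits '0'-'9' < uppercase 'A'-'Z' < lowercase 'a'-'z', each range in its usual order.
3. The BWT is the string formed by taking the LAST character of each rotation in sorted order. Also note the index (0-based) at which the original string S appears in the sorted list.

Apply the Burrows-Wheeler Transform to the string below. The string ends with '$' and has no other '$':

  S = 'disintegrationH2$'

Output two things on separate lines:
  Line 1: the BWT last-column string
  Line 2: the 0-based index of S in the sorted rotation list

Answer: 2Hnr$testdoiigina
4

Derivation:
All 17 rotations (rotation i = S[i:]+S[:i]):
  rot[0] = disintegrationH2$
  rot[1] = isintegrationH2$d
  rot[2] = sintegrationH2$di
  rot[3] = integrationH2$dis
  rot[4] = ntegrationH2$disi
  rot[5] = tegrationH2$disin
  rot[6] = egrationH2$disint
  rot[7] = grationH2$disinte
  rot[8] = rationH2$disinteg
  rot[9] = ationH2$disintegr
  rot[10] = tionH2$disintegra
  rot[11] = ionH2$disintegrat
  rot[12] = onH2$disintegrati
  rot[13] = nH2$disintegratio
  rot[14] = H2$disintegration
  rot[15] = 2$disintegrationH
  rot[16] = $disintegrationH2
Sorted (with $ < everything):
  sorted[0] = $disintegrationH2  (last char: '2')
  sorted[1] = 2$disintegrationH  (last char: 'H')
  sorted[2] = H2$disintegration  (last char: 'n')
  sorted[3] = ationH2$disintegr  (last char: 'r')
  sorted[4] = disintegrationH2$  (last char: '$')
  sorted[5] = egrationH2$disint  (last char: 't')
  sorted[6] = grationH2$disinte  (last char: 'e')
  sorted[7] = integrationH2$dis  (last char: 's')
  sorted[8] = ionH2$disintegrat  (last char: 't')
  sorted[9] = isintegrationH2$d  (last char: 'd')
  sorted[10] = nH2$disintegratio  (last char: 'o')
  sorted[11] = ntegrationH2$disi  (last char: 'i')
  sorted[12] = onH2$disintegrati  (last char: 'i')
  sorted[13] = rationH2$disinteg  (last char: 'g')
  sorted[14] = sintegrationH2$di  (last char: 'i')
  sorted[15] = tegrationH2$disin  (last char: 'n')
  sorted[16] = tionH2$disintegra  (last char: 'a')
Last column: 2Hnr$testdoiigina
Original string S is at sorted index 4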